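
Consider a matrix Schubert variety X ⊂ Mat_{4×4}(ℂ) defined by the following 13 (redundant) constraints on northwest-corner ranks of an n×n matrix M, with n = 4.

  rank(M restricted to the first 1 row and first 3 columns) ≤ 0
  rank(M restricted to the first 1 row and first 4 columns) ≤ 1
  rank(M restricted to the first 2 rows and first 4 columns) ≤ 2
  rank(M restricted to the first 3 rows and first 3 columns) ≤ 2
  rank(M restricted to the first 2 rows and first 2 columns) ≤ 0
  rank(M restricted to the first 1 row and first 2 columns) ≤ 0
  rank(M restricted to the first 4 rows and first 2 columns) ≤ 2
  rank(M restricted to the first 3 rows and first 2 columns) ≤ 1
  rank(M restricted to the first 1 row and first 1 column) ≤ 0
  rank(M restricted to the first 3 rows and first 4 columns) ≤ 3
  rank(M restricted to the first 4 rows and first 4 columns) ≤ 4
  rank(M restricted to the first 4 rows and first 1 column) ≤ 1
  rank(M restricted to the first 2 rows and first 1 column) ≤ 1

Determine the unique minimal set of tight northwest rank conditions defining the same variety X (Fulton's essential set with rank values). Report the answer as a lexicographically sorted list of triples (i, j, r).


Reconstructing r_w from the 13 given conditions:

  0, 0, 0, 1
  0, 0, 1, 2
  1, 1, 2, 3
  1, 2, 3, 4

second differences of R give the permutation w = (4, 3, 1, 2).

ℓ(w)=5; the 2 essential cells (i,j,r):

[(1, 3, 0), (2, 2, 0)]


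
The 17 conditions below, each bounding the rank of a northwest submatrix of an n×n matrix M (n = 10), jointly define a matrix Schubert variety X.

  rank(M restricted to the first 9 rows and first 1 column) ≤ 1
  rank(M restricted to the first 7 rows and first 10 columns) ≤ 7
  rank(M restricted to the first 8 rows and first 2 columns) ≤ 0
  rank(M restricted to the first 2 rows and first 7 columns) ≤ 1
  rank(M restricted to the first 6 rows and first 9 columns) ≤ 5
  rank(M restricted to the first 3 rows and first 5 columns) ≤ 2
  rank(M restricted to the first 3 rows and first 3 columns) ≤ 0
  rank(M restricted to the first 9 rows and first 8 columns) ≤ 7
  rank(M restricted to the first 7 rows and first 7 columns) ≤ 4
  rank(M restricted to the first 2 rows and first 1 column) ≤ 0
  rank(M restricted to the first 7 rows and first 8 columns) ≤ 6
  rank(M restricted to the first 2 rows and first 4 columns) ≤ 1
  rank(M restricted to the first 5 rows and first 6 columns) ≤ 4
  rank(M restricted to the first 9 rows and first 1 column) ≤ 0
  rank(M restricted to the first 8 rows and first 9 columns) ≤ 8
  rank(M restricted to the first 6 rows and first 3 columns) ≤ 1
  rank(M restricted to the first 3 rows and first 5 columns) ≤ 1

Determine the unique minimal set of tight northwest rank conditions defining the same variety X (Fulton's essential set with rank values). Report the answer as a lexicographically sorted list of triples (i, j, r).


Reconstructing r_w from the 17 given conditions:

  0, 0, 0, 1, 1, 1, 1, 1, 1, 1
  0, 0, 0, 1, 1, 1, 1, 2, 2, 2
  0, 0, 0, 1, 1, 2, 2, 3, 3, 3
  0, 0, 1, 2, 2, 3, 3, 4, 4, 4
  0, 0, 1, 2, 3, 4, 4, 5, 5, 5
  0, 0, 1, 2, 3, 4, 4, 5, 5, 6
  0, 0, 1, 2, 3, 4, 4, 5, 6, 7
  0, 0, 1, 2, 3, 4, 5, 6, 7, 8
  0, 1, 2, 3, 4, 5, 6, 7, 8, 9
  1, 2, 3, 4, 5, 6, 7, 8, 9, 10

hence w(1..10) = (4, 8, 6, 3, 5, 10, 9, 7, 2, 1).

7 SE-corners of the 27-cell Rothe diagram give Ess(w):

[(2, 7, 1), (3, 3, 0), (3, 5, 1), (6, 9, 5), (7, 7, 4), (8, 2, 0), (9, 1, 0)]


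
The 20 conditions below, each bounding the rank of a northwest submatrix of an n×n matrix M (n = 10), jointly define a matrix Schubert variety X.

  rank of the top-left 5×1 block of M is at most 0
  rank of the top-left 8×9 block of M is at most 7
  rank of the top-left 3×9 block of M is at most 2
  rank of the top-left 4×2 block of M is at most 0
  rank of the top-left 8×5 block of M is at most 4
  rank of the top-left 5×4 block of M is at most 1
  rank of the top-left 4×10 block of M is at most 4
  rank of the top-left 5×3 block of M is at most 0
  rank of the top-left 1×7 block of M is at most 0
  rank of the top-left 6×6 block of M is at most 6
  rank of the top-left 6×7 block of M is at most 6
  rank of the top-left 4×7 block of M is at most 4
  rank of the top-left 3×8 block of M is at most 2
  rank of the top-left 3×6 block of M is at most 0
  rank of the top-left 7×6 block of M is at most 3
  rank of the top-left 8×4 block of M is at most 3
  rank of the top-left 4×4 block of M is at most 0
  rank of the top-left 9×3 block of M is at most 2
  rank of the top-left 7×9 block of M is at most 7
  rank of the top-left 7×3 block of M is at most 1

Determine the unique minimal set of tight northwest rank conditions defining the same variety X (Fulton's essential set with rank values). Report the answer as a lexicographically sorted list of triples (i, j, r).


The tightest implied rank at each (i,j), from the 20 conditions:

  0  0  0  0  0  0  0  1  1  1
  0  0  0  0  0  0  1  2  2  2
  0  0  0  0  0  0  1  2  2  3
  0  0  0  0  1  1  2  3  3  4
  0  0  0  1  2  2  3  4  4  5
  1  1  1  2  3  3  4  5  5  6
  1  1  1  2  3  3  4  5  6  7
  1  2  2  3  4  4  5  6  7  8
  1  2  2  3  4  5  6  7  8  9
  1  2  3  4  5  6  7  8  9  10

reading off 1-entries of Δ²R: w = (8, 7, 10, 5, 4, 1, 9, 2, 6, 3).

D(w) has 31 cells with 8 SE-corners; essential set:

[(1, 7, 0), (3, 6, 0), (3, 9, 2), (4, 4, 0), (5, 3, 0), (7, 3, 1), (7, 6, 3), (9, 3, 2)]


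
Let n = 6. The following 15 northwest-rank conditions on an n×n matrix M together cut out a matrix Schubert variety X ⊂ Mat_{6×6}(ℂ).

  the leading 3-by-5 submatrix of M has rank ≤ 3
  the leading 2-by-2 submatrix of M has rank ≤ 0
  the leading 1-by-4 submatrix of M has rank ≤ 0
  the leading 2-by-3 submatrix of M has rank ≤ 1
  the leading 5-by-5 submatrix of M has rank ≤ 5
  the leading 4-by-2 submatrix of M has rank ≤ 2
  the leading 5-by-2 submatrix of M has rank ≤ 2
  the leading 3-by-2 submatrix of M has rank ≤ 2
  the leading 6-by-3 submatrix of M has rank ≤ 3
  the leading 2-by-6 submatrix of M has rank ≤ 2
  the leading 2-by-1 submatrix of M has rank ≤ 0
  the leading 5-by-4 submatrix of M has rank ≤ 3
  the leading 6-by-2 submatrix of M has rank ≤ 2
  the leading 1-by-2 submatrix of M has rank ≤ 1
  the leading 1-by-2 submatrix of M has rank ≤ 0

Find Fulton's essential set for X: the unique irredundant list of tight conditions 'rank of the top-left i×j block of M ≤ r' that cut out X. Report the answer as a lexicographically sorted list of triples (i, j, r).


Recovering R(i,j) via the rank-extension bound from the 15 conditions:

  i=1: 0, 0, 0, 0, 1, 1
  i=2: 0, 0, 1, 1, 2, 2
  i=3: 1, 1, 2, 2, 3, 3
  i=4: 1, 2, 3, 3, 4, 4
  i=5: 1, 2, 3, 3, 4, 5
  i=6: 1, 2, 3, 4, 5, 6

reading off 1-entries of Δ²R: w = (5, 3, 1, 2, 6, 4).

|D(w)|=7, |Ess(w)|=3:

[(1, 4, 0), (2, 2, 0), (5, 4, 3)]


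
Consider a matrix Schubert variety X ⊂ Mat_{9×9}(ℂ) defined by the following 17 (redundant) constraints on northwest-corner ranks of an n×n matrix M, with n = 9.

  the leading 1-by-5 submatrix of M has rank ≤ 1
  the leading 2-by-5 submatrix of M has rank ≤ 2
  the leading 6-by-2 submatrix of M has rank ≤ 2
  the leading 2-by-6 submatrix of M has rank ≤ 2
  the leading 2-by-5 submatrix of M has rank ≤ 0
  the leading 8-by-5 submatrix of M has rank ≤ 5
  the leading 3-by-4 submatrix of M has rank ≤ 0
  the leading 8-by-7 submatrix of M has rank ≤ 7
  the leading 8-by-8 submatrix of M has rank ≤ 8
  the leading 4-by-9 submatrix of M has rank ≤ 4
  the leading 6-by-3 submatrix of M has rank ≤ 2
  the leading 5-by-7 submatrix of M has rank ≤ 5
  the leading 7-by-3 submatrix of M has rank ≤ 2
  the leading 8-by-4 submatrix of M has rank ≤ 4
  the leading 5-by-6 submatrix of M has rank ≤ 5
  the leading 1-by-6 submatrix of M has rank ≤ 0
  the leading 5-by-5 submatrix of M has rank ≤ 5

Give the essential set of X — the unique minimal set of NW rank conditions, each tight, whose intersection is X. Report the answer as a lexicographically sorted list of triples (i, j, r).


Reconstructing r_w from the 17 given conditions:

  i=1: 0 0 0 0 0 0 1 1 1
  i=2: 0 0 0 0 0 1 2 2 2
  i=3: 0 0 0 0 1 2 3 3 3
  i=4: 1 1 1 1 2 3 4 4 4
  i=5: 1 2 2 2 3 4 5 5 5
  i=6: 1 2 2 3 4 5 6 6 6
  i=7: 1 2 2 3 4 5 6 7 7
  i=8: 1 2 3 4 5 6 7 8 8
  i=9: 1 2 3 4 5 6 7 8 9

giving w = (7, 6, 5, 1, 2, 4, 8, 3, 9) via Δ²R.

4 SE-corners of the 17-cell Rothe diagram give Ess(w):

[(1, 6, 0), (2, 5, 0), (3, 4, 0), (7, 3, 2)]


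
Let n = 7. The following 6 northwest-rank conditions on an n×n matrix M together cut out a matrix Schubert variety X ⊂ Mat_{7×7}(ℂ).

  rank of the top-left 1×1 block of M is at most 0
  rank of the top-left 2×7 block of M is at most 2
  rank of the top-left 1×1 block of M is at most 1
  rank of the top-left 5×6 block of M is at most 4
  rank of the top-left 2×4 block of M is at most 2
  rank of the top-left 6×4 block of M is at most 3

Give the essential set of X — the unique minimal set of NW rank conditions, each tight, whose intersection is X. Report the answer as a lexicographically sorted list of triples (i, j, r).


Rank table r_w(7×7) implied by the 6 constraints:

  i=1: 0  1  1  1  1  1  1
  i=2: 1  2  2  2  2  2  2
  i=3: 1  2  3  3  3  3  3
  i=4: 1  2  3  3  4  4  4
  i=5: 1  2  3  3  4  4  5
  i=6: 1  2  3  3  4  5  6
  i=7: 1  2  3  4  5  6  7

giving w = (2, 1, 3, 5, 7, 6, 4) via Δ²R.

D(w) has 5 cells with 3 SE-corners; essential set:

[(1, 1, 0), (5, 6, 4), (6, 4, 3)]


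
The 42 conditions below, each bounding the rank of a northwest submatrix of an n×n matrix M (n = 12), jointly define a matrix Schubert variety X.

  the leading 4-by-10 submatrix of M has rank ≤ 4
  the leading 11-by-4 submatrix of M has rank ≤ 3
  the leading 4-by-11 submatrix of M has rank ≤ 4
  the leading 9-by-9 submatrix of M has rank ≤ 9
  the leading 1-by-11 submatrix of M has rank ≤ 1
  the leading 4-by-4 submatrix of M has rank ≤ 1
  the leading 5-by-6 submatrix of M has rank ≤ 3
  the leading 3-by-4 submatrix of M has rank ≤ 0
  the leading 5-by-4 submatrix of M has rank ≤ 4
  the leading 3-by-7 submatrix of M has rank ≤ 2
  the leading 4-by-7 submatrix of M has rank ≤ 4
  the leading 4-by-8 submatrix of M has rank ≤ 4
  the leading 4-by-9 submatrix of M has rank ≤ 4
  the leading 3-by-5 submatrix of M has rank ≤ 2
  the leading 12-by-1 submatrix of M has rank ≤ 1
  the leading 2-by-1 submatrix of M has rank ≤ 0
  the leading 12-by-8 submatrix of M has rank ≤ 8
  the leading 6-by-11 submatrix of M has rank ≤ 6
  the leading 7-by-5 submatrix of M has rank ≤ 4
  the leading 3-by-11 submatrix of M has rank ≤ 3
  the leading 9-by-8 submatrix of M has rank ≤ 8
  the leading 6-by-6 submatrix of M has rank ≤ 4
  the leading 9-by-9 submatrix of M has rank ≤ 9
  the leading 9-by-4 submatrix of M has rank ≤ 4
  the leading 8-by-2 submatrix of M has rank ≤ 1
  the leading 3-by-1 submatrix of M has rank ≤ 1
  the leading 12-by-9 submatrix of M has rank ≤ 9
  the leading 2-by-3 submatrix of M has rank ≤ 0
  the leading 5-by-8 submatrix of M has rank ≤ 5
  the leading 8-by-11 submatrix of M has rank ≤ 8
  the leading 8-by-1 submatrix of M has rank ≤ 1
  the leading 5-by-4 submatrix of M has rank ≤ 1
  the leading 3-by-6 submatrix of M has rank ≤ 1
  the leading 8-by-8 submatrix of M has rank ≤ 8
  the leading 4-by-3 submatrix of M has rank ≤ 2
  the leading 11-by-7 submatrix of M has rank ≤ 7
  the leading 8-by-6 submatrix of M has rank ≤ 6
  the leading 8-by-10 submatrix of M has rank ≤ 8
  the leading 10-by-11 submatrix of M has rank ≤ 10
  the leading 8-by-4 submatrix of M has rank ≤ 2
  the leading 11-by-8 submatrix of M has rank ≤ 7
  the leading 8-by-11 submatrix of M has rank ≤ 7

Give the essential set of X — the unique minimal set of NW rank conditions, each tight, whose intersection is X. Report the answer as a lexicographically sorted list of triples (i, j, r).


Recovering R(i,j) via the rank-extension bound from the 42 conditions:

  i=1: 0 | 0 | 0 | 0 | 1 | 1 | 1 | 1 | 1 | 1 | 1 | 1
  i=2: 0 | 0 | 0 | 0 | 1 | 1 | 2 | 2 | 2 | 2 | 2 | 2
  i=3: 0 | 0 | 0 | 0 | 1 | 1 | 2 | 3 | 3 | 3 | 3 | 3
  i=4: 1 | 1 | 1 | 1 | 2 | 2 | 3 | 4 | 4 | 4 | 4 | 4
  i=5: 1 | 1 | 1 | 1 | 2 | 3 | 4 | 5 | 5 | 5 | 5 | 5
  i=6: 1 | 1 | 2 | 2 | 3 | 4 | 5 | 6 | 6 | 6 | 6 | 6
  i=7: 1 | 1 | 2 | 2 | 3 | 4 | 5 | 6 | 7 | 7 | 7 | 7
  i=8: 1 | 1 | 2 | 2 | 3 | 4 | 5 | 6 | 7 | 7 | 7 | 8
  i=9: 1 | 2 | 3 | 3 | 4 | 5 | 6 | 7 | 8 | 8 | 8 | 9
  i=10: 1 | 2 | 3 | 3 | 4 | 5 | 6 | 7 | 8 | 9 | 9 | 10
  i=11: 1 | 2 | 3 | 3 | 4 | 5 | 6 | 7 | 8 | 9 | 10 | 11
  i=12: 1 | 2 | 3 | 4 | 5 | 6 | 7 | 8 | 9 | 10 | 11 | 12

so w = (5, 7, 8, 1, 6, 3, 9, 12, 2, 10, 11, 4).

D(w) has 26 cells with 7 SE-corners; essential set:

[(3, 4, 0), (3, 6, 1), (5, 4, 1), (8, 2, 1), (8, 4, 2), (8, 11, 7), (11, 4, 3)]


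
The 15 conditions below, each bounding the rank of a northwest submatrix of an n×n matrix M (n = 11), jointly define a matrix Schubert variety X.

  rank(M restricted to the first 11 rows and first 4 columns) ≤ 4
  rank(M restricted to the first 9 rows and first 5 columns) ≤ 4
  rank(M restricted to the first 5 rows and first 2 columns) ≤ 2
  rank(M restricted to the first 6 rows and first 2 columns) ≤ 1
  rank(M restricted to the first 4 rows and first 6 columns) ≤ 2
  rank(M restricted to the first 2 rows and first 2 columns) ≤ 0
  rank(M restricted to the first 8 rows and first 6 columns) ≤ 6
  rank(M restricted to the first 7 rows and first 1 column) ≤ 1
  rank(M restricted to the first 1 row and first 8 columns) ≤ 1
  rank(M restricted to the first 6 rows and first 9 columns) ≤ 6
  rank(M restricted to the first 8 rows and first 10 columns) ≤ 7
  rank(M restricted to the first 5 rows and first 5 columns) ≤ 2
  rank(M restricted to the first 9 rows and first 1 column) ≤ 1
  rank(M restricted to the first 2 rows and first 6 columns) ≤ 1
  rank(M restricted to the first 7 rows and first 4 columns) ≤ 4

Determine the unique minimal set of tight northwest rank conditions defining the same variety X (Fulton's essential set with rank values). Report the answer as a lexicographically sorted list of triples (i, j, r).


Rank table r_w(11×11) implied by the 15 constraints:

  row 1: 0, 0, 1, 1, 1, 1, 1, 1, 1, 1, 1
  row 2: 0, 0, 1, 1, 1, 1, 2, 2, 2, 2, 2
  row 3: 1, 1, 2, 2, 2, 2, 3, 3, 3, 3, 3
  row 4: 1, 1, 2, 2, 2, 2, 3, 4, 4, 4, 4
  row 5: 1, 1, 2, 2, 2, 3, 4, 5, 5, 5, 5
  row 6: 1, 1, 2, 3, 3, 4, 5, 6, 6, 6, 6
  row 7: 1, 2, 3, 4, 4, 5, 6, 7, 7, 7, 7
  row 8: 1, 2, 3, 4, 4, 5, 6, 7, 7, 7, 8
  row 9: 1, 2, 3, 4, 4, 5, 6, 7, 8, 8, 9
  row 10: 1, 2, 3, 4, 5, 6, 7, 8, 9, 9, 10
  row 11: 1, 2, 3, 4, 5, 6, 7, 8, 9, 10, 11

reading off 1-entries of Δ²R: w = (3, 7, 1, 8, 6, 4, 2, 11, 9, 5, 10).

7 SE-corners of the 19-cell Rothe diagram give Ess(w):

[(2, 2, 0), (2, 6, 1), (4, 6, 2), (5, 5, 2), (6, 2, 1), (8, 10, 7), (9, 5, 4)]


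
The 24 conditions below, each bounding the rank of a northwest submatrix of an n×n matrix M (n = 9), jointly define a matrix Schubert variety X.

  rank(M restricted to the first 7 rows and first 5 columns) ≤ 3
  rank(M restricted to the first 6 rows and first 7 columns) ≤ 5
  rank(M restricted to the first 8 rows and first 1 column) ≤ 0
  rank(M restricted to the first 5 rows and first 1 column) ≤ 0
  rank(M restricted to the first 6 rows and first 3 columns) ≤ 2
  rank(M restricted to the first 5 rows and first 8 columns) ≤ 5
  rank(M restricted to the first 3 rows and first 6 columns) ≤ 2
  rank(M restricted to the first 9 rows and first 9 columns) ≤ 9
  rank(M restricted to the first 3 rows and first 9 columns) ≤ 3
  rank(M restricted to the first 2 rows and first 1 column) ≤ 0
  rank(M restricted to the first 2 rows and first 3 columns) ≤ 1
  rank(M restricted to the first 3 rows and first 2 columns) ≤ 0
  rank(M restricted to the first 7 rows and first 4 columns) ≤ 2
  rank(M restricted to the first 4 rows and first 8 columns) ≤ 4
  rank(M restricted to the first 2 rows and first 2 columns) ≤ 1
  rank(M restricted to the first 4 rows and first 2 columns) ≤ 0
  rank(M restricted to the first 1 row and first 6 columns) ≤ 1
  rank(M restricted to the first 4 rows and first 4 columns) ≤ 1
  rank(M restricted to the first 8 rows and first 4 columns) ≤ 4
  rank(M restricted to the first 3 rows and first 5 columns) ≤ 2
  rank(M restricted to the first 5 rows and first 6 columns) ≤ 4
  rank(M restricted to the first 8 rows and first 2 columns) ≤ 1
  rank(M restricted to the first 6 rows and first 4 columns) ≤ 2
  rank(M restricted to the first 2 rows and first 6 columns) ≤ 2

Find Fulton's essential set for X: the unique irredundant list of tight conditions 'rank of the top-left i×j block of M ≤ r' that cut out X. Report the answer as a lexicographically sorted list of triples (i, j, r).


Recovering R(i,j) via the rank-extension bound from the 24 conditions:

  0  0  1  1  1  1  1  1  1
  0  0  1  1  2  2  2  2  2
  0  0  1  1  2  2  3  3  3
  0  0  1  1  2  3  4  4  4
  0  1  2  2  3  4  5  5  5
  0  1  2  2  3  4  5  6  6
  0  1  2  2  3  4  5  6  7
  0  1  2  3  4  5  6  7  8
  1  2  3  4  5  6  7  8  9

hence w(1..9) = (3, 5, 7, 6, 2, 8, 9, 4, 1).

ℓ(w)=18; the 5 essential cells (i,j,r):

[(3, 6, 2), (4, 2, 0), (4, 4, 1), (7, 4, 2), (8, 1, 0)]


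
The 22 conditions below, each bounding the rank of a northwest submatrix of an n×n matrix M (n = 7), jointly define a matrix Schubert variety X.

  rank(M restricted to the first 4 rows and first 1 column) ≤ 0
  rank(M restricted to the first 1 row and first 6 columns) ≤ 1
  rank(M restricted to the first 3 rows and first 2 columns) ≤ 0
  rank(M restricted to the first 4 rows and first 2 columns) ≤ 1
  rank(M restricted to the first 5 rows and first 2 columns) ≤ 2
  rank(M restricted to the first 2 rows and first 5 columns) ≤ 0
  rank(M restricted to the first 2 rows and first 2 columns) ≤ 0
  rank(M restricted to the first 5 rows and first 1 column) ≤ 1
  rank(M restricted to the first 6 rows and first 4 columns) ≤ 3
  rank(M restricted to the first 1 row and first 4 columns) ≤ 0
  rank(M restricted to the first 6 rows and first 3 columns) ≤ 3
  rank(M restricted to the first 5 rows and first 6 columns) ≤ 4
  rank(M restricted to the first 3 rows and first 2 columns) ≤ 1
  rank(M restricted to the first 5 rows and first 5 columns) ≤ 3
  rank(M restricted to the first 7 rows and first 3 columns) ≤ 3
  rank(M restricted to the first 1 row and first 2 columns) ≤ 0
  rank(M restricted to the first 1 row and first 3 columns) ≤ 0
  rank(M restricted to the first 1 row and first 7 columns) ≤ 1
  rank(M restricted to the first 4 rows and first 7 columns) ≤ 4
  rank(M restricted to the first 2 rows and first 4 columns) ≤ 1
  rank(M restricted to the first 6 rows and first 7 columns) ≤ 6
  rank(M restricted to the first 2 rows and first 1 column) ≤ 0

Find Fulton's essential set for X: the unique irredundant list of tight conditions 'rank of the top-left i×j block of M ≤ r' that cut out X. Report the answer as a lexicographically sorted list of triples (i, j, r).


The tightest implied rank at each (i,j), from the 22 conditions:

  0, 0, 0, 0, 0, 1, 1
  0, 0, 0, 0, 0, 1, 2
  0, 0, 1, 1, 1, 2, 3
  0, 1, 2, 2, 2, 3, 4
  1, 2, 3, 3, 3, 4, 5
  1, 2, 3, 3, 4, 5, 6
  1, 2, 3, 4, 5, 6, 7

the unique w with this rank table is (6, 7, 3, 2, 1, 5, 4).

|D(w)|=14, |Ess(w)|=4:

[(2, 5, 0), (3, 2, 0), (4, 1, 0), (6, 4, 3)]


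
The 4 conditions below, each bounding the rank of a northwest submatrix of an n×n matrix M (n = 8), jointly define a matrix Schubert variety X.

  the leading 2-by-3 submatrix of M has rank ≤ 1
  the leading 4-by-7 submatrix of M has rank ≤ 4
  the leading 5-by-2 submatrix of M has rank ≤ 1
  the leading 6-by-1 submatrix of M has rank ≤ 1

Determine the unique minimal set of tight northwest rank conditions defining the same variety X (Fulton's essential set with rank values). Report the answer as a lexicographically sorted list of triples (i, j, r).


Computing R[i][j] = min implied NW-rank bound (n=8, 4 conditions):

  i=1: 1, 1, 1, 1, 1, 1, 1, 1
  i=2: 1, 1, 1, 2, 2, 2, 2, 2
  i=3: 1, 1, 2, 3, 3, 3, 3, 3
  i=4: 1, 1, 2, 3, 4, 4, 4, 4
  i=5: 1, 1, 2, 3, 4, 5, 5, 5
  i=6: 1, 2, 3, 4, 5, 6, 6, 6
  i=7: 1, 2, 3, 4, 5, 6, 7, 7
  i=8: 1, 2, 3, 4, 5, 6, 7, 8

so w = (1, 4, 3, 5, 6, 2, 7, 8).

2 SE-corners of the 5-cell Rothe diagram give Ess(w):

[(2, 3, 1), (5, 2, 1)]


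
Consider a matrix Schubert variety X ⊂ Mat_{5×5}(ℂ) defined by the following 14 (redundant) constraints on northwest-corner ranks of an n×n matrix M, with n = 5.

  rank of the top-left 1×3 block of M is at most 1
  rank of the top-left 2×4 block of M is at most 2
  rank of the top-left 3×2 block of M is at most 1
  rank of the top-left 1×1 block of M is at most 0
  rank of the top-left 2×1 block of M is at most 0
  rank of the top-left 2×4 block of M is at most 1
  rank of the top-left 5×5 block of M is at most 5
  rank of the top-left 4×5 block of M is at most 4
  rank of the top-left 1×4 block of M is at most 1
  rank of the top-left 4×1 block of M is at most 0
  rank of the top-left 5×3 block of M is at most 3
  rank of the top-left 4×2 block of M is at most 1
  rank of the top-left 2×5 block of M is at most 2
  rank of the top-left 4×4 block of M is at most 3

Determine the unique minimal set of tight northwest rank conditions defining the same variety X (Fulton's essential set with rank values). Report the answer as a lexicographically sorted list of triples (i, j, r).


Propagating the 14 rank bounds to every northwest block:

  row 1: 0, 1, 1, 1, 1
  row 2: 0, 1, 1, 1, 2
  row 3: 0, 1, 2, 2, 3
  row 4: 0, 1, 2, 3, 4
  row 5: 1, 2, 3, 4, 5

reading off 1-entries of Δ²R: w = (2, 5, 3, 4, 1).

|D(w)|=6, |Ess(w)|=2:

[(2, 4, 1), (4, 1, 0)]


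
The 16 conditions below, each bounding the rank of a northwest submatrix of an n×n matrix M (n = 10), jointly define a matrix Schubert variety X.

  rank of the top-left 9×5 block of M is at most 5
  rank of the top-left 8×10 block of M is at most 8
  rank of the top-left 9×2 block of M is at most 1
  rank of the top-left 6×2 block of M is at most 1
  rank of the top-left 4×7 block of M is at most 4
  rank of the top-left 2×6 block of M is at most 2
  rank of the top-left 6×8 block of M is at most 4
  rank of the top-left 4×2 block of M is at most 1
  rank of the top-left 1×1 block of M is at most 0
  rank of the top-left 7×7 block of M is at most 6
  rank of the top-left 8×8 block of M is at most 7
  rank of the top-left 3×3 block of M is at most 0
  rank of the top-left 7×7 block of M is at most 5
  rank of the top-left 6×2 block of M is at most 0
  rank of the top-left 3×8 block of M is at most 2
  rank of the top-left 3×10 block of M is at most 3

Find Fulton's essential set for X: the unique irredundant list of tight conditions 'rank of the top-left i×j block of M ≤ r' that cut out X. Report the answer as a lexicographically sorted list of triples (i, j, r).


Computing R[i][j] = min implied NW-rank bound (n=10, 16 conditions):

  i=1: 0  0  0  1  1  1  1  1  1  1
  i=2: 0  0  0  1  2  2  2  2  2  2
  i=3: 0  0  0  1  2  2  2  2  3  3
  i=4: 0  0  1  2  3  3  3  3  4  4
  i=5: 0  0  1  2  3  4  4  4  5  5
  i=6: 0  0  1  2  3  4  4  4  5  6
  i=7: 1  1  2  3  4  5  5  5  6  7
  i=8: 1  1  2  3  4  5  6  6  7  8
  i=9: 1  1  2  3  4  5  6  7  8  9
  i=10: 1  2  3  4  5  6  7  8  9  10

the unique w with this rank table is (4, 5, 9, 3, 6, 10, 1, 7, 8, 2).

Rothe diagram D(w) (22 cells), 5 SE-corners (essential conditions):

[(3, 3, 0), (3, 8, 2), (6, 2, 0), (6, 8, 4), (9, 2, 1)]


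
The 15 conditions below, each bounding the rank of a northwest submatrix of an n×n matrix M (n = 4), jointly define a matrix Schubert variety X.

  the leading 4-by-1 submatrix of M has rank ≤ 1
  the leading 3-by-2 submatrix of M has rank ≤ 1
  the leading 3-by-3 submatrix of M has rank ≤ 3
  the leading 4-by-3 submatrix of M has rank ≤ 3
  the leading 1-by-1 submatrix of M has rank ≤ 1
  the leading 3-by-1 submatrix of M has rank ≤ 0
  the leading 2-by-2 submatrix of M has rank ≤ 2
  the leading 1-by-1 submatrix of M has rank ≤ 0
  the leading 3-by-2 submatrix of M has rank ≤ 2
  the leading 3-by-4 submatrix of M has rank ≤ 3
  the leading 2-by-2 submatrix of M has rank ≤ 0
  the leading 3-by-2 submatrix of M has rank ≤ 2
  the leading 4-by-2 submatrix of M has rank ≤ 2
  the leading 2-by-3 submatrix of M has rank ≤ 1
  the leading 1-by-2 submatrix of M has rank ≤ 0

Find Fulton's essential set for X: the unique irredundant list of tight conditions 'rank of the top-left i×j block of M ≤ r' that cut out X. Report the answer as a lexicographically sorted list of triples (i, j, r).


The tightest implied rank at each (i,j), from the 15 conditions:

  row 1: 0 | 0 | 1 | 1
  row 2: 0 | 0 | 1 | 2
  row 3: 0 | 1 | 2 | 3
  row 4: 1 | 2 | 3 | 4

the unique w with this rank table is (3, 4, 2, 1).

|D(w)|=5, |Ess(w)|=2:

[(2, 2, 0), (3, 1, 0)]


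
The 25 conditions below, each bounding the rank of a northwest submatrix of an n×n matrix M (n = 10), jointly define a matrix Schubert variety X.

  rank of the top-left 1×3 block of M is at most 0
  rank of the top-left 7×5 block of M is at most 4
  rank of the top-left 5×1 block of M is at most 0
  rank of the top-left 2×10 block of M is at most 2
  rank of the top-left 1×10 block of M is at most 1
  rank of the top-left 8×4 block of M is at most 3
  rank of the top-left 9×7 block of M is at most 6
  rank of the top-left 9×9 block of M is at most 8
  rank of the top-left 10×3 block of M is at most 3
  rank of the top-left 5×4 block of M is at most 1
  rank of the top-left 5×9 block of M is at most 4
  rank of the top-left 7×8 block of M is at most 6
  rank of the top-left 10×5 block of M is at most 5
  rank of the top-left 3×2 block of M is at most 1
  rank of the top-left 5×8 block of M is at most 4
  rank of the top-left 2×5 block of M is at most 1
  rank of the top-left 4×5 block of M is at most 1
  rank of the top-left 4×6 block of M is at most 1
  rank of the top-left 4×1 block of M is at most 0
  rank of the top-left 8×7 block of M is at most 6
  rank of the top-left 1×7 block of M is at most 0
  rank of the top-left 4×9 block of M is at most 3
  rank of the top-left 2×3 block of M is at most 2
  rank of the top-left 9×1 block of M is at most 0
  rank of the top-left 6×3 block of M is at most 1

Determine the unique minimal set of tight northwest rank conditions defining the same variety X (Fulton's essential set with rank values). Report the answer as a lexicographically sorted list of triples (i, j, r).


Computing R[i][j] = min implied NW-rank bound (n=10, 25 conditions):

  row 1: 0  0  0  0  0  0  0  1  1  1
  row 2: 0  1  1  1  1  1  1  2  2  2
  row 3: 0  1  1  1  1  1  2  3  3  3
  row 4: 0  1  1  1  1  1  2  3  3  4
  row 5: 0  1  1  1  2  2  3  4  4  5
  row 6: 0  1  1  2  3  3  4  5  5  6
  row 7: 0  1  2  3  4  4  5  6  6  7
  row 8: 0  1  2  3  4  5  6  7  7  8
  row 9: 0  1  2  3  4  5  6  7  8  9
  row 10: 1  2  3  4  5  6  7  8  9  10

so w = (8, 2, 7, 10, 5, 4, 3, 6, 9, 1).

Fulton essential set (6 of the 27 Rothe cells):

[(1, 7, 0), (4, 6, 1), (4, 9, 3), (5, 4, 1), (6, 3, 1), (9, 1, 0)]


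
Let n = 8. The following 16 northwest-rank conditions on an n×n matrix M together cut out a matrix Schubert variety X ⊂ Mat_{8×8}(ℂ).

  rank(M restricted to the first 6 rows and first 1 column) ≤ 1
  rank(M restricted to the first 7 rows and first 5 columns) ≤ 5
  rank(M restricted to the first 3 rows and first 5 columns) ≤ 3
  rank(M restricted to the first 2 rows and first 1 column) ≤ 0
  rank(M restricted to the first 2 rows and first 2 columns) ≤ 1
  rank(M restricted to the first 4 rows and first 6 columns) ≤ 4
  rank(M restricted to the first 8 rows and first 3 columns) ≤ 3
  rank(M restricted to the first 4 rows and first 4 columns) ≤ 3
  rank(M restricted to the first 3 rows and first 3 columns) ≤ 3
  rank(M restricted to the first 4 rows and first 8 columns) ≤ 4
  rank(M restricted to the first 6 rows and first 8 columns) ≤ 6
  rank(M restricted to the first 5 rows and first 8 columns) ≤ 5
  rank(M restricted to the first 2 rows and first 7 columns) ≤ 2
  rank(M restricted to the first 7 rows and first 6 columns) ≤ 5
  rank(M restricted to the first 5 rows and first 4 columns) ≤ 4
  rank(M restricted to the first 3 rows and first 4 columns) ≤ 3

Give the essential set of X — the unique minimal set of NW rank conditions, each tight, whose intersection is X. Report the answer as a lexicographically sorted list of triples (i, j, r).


The tightest implied rank at each (i,j), from the 16 conditions:

  i=1: 0  1  1  1  1  1  1  1
  i=2: 0  1  2  2  2  2  2  2
  i=3: 1  2  3  3  3  3  3  3
  i=4: 1  2  3  3  4  4  4  4
  i=5: 1  2  3  4  5  5  5  5
  i=6: 1  2  3  4  5  5  6  6
  i=7: 1  2  3  4  5  5  6  7
  i=8: 1  2  3  4  5  6  7  8

second differences of R give the permutation w = (2, 3, 1, 5, 4, 7, 8, 6).

|D(w)|=5, |Ess(w)|=3:

[(2, 1, 0), (4, 4, 3), (7, 6, 5)]


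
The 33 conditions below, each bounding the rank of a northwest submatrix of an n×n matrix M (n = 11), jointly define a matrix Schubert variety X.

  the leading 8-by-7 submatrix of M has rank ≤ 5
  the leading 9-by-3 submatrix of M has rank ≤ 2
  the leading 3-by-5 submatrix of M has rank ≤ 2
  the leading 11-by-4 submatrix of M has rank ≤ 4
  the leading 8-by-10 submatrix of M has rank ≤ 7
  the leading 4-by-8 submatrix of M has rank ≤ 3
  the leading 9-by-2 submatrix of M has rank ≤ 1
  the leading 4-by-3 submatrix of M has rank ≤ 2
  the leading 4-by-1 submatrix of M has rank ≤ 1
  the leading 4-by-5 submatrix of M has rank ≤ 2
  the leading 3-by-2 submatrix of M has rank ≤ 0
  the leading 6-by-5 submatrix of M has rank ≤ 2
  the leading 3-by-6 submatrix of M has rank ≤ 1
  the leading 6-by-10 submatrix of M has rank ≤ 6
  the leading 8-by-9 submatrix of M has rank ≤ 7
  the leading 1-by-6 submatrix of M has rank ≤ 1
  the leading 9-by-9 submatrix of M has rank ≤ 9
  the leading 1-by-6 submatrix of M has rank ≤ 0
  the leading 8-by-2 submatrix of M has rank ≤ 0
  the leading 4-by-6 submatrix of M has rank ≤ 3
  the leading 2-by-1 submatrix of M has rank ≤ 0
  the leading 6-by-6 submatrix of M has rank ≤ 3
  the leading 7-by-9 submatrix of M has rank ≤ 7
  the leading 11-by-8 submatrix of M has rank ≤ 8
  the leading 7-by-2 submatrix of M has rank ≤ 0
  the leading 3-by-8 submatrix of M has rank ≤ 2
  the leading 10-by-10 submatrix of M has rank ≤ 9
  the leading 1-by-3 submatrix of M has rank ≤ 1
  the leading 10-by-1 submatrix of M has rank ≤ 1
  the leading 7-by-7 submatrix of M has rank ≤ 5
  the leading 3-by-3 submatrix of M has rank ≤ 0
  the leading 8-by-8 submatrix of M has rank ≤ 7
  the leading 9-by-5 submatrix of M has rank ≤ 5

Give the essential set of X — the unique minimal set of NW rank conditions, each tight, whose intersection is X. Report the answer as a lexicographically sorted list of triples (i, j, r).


Computing R[i][j] = min implied NW-rank bound (n=11, 33 conditions):

  i=1: 0 | 0 | 0 | 0 | 0 | 0 | 1 | 1 | 1 | 1 | 1
  i=2: 0 | 0 | 0 | 1 | 1 | 1 | 2 | 2 | 2 | 2 | 2
  i=3: 0 | 0 | 0 | 1 | 1 | 1 | 2 | 2 | 3 | 3 | 3
  i=4: 0 | 0 | 1 | 2 | 2 | 2 | 3 | 3 | 4 | 4 | 4
  i=5: 0 | 0 | 1 | 2 | 2 | 3 | 4 | 4 | 5 | 5 | 5
  i=6: 0 | 0 | 1 | 2 | 2 | 3 | 4 | 5 | 6 | 6 | 6
  i=7: 0 | 0 | 1 | 2 | 3 | 4 | 5 | 6 | 7 | 7 | 7
  i=8: 0 | 0 | 1 | 2 | 3 | 4 | 5 | 6 | 7 | 7 | 8
  i=9: 1 | 1 | 2 | 3 | 4 | 5 | 6 | 7 | 8 | 8 | 9
  i=10: 1 | 2 | 3 | 4 | 5 | 6 | 7 | 8 | 9 | 9 | 10
  i=11: 1 | 2 | 3 | 4 | 5 | 6 | 7 | 8 | 9 | 10 | 11

giving w = (7, 4, 9, 3, 6, 8, 5, 11, 1, 2, 10) via Δ²R.

ℓ(w)=28; the 7 essential cells (i,j,r):

[(1, 6, 0), (3, 3, 0), (3, 6, 1), (3, 8, 2), (6, 5, 2), (8, 2, 0), (8, 10, 7)]


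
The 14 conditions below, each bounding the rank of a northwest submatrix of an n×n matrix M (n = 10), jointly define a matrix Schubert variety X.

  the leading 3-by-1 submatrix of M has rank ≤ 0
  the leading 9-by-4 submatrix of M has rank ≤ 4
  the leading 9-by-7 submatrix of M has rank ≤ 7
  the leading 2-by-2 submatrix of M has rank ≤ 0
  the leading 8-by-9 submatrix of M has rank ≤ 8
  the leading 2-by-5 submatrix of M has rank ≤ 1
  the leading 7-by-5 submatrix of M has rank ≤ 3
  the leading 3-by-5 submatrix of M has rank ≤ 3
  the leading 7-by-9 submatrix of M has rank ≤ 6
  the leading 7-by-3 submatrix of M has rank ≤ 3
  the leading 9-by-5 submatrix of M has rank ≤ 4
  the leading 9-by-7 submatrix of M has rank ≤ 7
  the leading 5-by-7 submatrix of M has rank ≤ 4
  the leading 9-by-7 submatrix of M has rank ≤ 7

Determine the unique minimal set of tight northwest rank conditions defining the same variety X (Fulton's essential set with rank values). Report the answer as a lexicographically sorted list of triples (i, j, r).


Reconstructing r_w from the 14 given conditions:

  0 | 0 | 1 | 1 | 1 | 1 | 1 | 1 | 1 | 1
  0 | 0 | 1 | 1 | 1 | 2 | 2 | 2 | 2 | 2
  0 | 1 | 2 | 2 | 2 | 3 | 3 | 3 | 3 | 3
  1 | 2 | 3 | 3 | 3 | 4 | 4 | 4 | 4 | 4
  1 | 2 | 3 | 3 | 3 | 4 | 4 | 5 | 5 | 5
  1 | 2 | 3 | 3 | 3 | 4 | 5 | 6 | 6 | 6
  1 | 2 | 3 | 3 | 3 | 4 | 5 | 6 | 6 | 7
  1 | 2 | 3 | 4 | 4 | 5 | 6 | 7 | 7 | 8
  1 | 2 | 3 | 4 | 4 | 5 | 6 | 7 | 8 | 9
  1 | 2 | 3 | 4 | 5 | 6 | 7 | 8 | 9 | 10

giving w = (3, 6, 2, 1, 8, 7, 10, 4, 9, 5) via Δ²R.

|D(w)|=16, |Ess(w)|=7:

[(2, 2, 0), (2, 5, 1), (3, 1, 0), (5, 7, 4), (7, 5, 3), (7, 9, 6), (9, 5, 4)]


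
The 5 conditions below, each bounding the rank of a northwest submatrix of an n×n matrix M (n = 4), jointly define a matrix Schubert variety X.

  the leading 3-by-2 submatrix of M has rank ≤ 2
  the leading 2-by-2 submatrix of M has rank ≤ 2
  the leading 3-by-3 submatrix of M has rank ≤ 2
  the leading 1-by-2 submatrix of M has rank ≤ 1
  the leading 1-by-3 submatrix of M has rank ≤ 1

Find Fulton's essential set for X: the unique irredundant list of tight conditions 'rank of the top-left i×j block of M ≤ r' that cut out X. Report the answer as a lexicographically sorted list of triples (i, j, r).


Reconstructing r_w from the 5 given conditions:

  R[1]: 1  1  1  1
  R[2]: 1  2  2  2
  R[3]: 1  2  2  3
  R[4]: 1  2  3  4

giving w = (1, 2, 4, 3) via Δ²R.

ℓ(w)=1; the 1 essential cell (i,j,r):

[(3, 3, 2)]


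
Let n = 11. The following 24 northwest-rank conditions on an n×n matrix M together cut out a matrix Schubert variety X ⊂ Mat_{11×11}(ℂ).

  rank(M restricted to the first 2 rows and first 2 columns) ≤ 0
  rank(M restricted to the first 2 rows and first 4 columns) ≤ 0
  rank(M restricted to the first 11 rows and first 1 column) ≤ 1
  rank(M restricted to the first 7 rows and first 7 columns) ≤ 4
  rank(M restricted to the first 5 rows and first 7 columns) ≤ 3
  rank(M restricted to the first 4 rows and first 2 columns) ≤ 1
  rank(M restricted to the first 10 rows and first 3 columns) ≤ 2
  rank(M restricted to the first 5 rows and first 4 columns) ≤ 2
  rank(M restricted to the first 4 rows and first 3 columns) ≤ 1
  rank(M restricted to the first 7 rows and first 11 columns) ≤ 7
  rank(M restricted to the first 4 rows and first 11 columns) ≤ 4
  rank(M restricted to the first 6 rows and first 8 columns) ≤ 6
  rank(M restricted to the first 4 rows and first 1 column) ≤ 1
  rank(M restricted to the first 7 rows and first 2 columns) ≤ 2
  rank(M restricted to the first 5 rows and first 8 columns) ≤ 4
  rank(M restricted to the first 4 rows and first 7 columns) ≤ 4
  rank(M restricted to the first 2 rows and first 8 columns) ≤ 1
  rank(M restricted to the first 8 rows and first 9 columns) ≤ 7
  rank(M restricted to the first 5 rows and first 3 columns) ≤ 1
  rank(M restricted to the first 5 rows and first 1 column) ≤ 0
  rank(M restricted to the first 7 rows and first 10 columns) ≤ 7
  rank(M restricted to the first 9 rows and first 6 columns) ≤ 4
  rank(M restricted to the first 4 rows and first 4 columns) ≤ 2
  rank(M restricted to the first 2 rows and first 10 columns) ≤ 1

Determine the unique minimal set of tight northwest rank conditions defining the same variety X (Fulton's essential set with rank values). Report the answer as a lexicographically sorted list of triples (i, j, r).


Propagating the 24 rank bounds to every northwest block:

  R[1]: 0 0 0 0 1 1 1 1 1 1 1
  R[2]: 0 0 0 0 1 1 1 1 1 1 2
  R[3]: 0 1 1 1 2 2 2 2 2 2 3
  R[4]: 0 1 1 2 3 3 3 3 3 3 4
  R[5]: 0 1 1 2 3 3 3 4 4 4 5
  R[6]: 1 2 2 3 4 4 4 5 5 5 6
  R[7]: 1 2 2 3 4 4 4 5 6 6 7
  R[8]: 1 2 2 3 4 4 5 6 7 7 8
  R[9]: 1 2 2 3 4 4 5 6 7 8 9
  R[10]: 1 2 2 3 4 5 6 7 8 9 10
  R[11]: 1 2 3 4 5 6 7 8 9 10 11

hence w(1..11) = (5, 11, 2, 4, 8, 1, 9, 7, 10, 6, 3).

ℓ(w)=28; the 8 essential cells (i,j,r):

[(2, 4, 0), (2, 10, 1), (5, 1, 0), (5, 3, 1), (5, 7, 3), (7, 7, 4), (9, 6, 4), (10, 3, 2)]


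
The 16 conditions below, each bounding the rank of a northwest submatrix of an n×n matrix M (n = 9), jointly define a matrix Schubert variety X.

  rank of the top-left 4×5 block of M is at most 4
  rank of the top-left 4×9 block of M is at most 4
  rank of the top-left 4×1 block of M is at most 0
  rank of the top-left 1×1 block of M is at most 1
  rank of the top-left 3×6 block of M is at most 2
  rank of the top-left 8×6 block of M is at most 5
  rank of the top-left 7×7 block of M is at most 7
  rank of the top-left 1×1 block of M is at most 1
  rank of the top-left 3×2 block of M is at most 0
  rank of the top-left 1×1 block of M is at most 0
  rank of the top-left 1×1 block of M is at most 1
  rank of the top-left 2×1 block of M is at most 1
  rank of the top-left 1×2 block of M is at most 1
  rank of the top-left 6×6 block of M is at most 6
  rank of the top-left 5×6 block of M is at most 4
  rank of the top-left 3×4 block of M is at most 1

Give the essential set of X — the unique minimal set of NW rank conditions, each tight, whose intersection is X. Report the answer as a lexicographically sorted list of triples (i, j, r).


The tightest implied rank at each (i,j), from the 16 conditions:

  R[1]: 0, 0, 1, 1, 1, 1, 1, 1, 1
  R[2]: 0, 0, 1, 1, 2, 2, 2, 2, 2
  R[3]: 0, 0, 1, 1, 2, 2, 3, 3, 3
  R[4]: 0, 1, 2, 2, 3, 3, 4, 4, 4
  R[5]: 1, 2, 3, 3, 4, 4, 5, 5, 5
  R[6]: 1, 2, 3, 4, 5, 5, 6, 6, 6
  R[7]: 1, 2, 3, 4, 5, 5, 6, 7, 7
  R[8]: 1, 2, 3, 4, 5, 5, 6, 7, 8
  R[9]: 1, 2, 3, 4, 5, 6, 7, 8, 9

the unique w with this rank table is (3, 5, 7, 2, 1, 4, 8, 9, 6).

5 SE-corners of the 12-cell Rothe diagram give Ess(w):

[(3, 2, 0), (3, 4, 1), (3, 6, 2), (4, 1, 0), (8, 6, 5)]


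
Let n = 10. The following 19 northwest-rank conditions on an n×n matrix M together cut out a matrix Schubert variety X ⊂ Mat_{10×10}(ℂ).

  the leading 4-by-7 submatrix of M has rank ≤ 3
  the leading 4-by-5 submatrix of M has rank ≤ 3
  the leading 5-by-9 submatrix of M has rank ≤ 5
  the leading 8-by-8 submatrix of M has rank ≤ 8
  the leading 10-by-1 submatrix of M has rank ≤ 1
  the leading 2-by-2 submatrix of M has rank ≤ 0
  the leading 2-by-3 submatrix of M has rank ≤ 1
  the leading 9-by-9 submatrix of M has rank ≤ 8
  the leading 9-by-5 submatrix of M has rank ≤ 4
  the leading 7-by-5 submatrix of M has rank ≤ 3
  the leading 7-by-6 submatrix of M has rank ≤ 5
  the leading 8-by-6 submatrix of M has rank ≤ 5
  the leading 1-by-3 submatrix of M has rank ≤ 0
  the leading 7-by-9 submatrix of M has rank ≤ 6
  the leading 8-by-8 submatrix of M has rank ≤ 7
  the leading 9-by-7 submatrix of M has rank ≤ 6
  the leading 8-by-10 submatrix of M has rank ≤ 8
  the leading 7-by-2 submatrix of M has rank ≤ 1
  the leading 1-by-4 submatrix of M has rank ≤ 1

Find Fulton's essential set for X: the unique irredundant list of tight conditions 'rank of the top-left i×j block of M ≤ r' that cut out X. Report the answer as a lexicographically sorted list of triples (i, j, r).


Computing R[i][j] = min implied NW-rank bound (n=10, 19 conditions):

  R[1]: 0 | 0 | 0 | 1 | 1 | 1 | 1 | 1 | 1 | 1
  R[2]: 0 | 0 | 1 | 2 | 2 | 2 | 2 | 2 | 2 | 2
  R[3]: 1 | 1 | 2 | 3 | 3 | 3 | 3 | 3 | 3 | 3
  R[4]: 1 | 1 | 2 | 3 | 3 | 3 | 3 | 4 | 4 | 4
  R[5]: 1 | 1 | 2 | 3 | 3 | 4 | 4 | 5 | 5 | 5
  R[6]: 1 | 1 | 2 | 3 | 3 | 4 | 5 | 6 | 6 | 6
  R[7]: 1 | 1 | 2 | 3 | 3 | 4 | 5 | 6 | 6 | 7
  R[8]: 1 | 2 | 3 | 4 | 4 | 5 | 6 | 7 | 7 | 8
  R[9]: 1 | 2 | 3 | 4 | 4 | 5 | 6 | 7 | 8 | 9
  R[10]: 1 | 2 | 3 | 4 | 5 | 6 | 7 | 8 | 9 | 10

second differences of R give the permutation w = (4, 3, 1, 8, 6, 7, 10, 2, 9, 5).

|D(w)|=17, |Ess(w)|=7:

[(1, 3, 0), (2, 2, 0), (4, 7, 3), (7, 2, 1), (7, 5, 3), (7, 9, 6), (9, 5, 4)]
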